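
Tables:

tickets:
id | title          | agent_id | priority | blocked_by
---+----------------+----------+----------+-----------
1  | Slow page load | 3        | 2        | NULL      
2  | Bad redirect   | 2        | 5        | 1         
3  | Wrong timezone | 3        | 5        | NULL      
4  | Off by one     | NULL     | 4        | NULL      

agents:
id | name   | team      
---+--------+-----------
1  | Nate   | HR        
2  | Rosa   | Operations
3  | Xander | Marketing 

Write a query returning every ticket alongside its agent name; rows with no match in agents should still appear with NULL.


LEFT JOIN keeps every row from tickets (the left table); where agent_id has no match in agents, the agent columns become NULL. Walk through each ticket:
  - ticket 1 (Slow page load): agent_id=3 -> matches Xander
  - ticket 2 (Bad redirect): agent_id=2 -> matches Rosa
  - ticket 3 (Wrong timezone): agent_id=3 -> matches Xander
  - ticket 4 (Off by one): agent_id=NULL, no match -> kept with NULL
All 4 rows appear; 1 has NULL agent.

SQL:
SELECT a.title, b.name AS agent
FROM tickets a
LEFT JOIN agents b ON a.agent_id = b.id

Result:
title          | agent 
---------------+-------
Slow page load | Xander
Bad redirect   | Rosa  
Wrong timezone | Xander
Off by one     | NULL  


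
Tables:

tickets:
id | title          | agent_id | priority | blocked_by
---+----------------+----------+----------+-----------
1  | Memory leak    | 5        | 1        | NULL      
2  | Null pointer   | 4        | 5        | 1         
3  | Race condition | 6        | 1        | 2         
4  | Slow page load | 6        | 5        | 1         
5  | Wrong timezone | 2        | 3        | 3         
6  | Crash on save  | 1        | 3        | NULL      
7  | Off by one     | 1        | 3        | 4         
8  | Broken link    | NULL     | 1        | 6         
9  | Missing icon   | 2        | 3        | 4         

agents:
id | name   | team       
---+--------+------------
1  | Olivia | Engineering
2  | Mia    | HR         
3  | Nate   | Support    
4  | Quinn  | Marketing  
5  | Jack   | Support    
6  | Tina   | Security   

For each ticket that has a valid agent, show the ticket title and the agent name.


INNER JOIN keeps only tickets rows whose agent_id matches an id in agents. Walk through each ticket:
  - ticket 1 (Memory leak): agent_id=5 -> matches Jack
  - ticket 2 (Null pointer): agent_id=4 -> matches Quinn
  - ticket 3 (Race condition): agent_id=6 -> matches Tina
  - ticket 4 (Slow page load): agent_id=6 -> matches Tina
  - ticket 5 (Wrong timezone): agent_id=2 -> matches Mia
  - ticket 6 (Crash on save): agent_id=1 -> matches Olivia
  - ticket 7 (Off by one): agent_id=1 -> matches Olivia
  - ticket 8 (Broken link): agent_id=NULL, no match -> dropped
  - ticket 9 (Missing icon): agent_id=2 -> matches Mia
So 1 of 9 rows is dropped.

SQL:
SELECT a.title, b.name AS agent
FROM tickets a
INNER JOIN agents b ON a.agent_id = b.id

Result:
title          | agent 
---------------+-------
Memory leak    | Jack  
Null pointer   | Quinn 
Race condition | Tina  
Slow page load | Tina  
Wrong timezone | Mia   
Crash on save  | Olivia
Off by one     | Olivia
Missing icon   | Mia   


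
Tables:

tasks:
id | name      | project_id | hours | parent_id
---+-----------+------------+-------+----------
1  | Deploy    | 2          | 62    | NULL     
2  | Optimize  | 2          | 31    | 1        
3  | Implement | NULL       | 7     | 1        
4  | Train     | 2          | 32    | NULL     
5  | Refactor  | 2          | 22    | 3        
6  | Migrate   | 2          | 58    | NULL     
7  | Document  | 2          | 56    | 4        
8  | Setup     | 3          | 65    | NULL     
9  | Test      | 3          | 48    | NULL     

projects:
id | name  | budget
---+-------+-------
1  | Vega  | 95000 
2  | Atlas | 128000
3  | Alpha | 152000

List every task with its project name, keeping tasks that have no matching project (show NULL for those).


LEFT JOIN keeps every row from tasks (the left table); where project_id has no match in projects, the project columns become NULL. Walk through each task:
  - task 1 (Deploy): project_id=2 -> matches Atlas
  - task 2 (Optimize): project_id=2 -> matches Atlas
  - task 3 (Implement): project_id=NULL, no match -> kept with NULL
  - task 4 (Train): project_id=2 -> matches Atlas
  - task 5 (Refactor): project_id=2 -> matches Atlas
  - task 6 (Migrate): project_id=2 -> matches Atlas
  - task 7 (Document): project_id=2 -> matches Atlas
  - task 8 (Setup): project_id=3 -> matches Alpha
  - task 9 (Test): project_id=3 -> matches Alpha
All 9 rows appear; 1 has NULL project.

SQL:
SELECT a.name, b.name AS project
FROM tasks a
LEFT JOIN projects b ON a.project_id = b.id

Result:
name      | project
----------+--------
Deploy    | Atlas  
Optimize  | Atlas  
Implement | NULL   
Train     | Atlas  
Refactor  | Atlas  
Migrate   | Atlas  
Document  | Atlas  
Setup     | Alpha  
Test      | Alpha  


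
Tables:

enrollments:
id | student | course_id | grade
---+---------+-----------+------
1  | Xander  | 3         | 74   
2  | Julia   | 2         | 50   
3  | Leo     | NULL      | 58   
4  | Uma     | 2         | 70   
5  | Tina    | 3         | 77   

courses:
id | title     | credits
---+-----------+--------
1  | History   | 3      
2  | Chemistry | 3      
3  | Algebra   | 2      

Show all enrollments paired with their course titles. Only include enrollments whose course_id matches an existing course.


INNER JOIN keeps only enrollments rows whose course_id matches an id in courses. Walk through each enrollment:
  - enrollment 1 (Xander): course_id=3 -> matches Algebra
  - enrollment 2 (Julia): course_id=2 -> matches Chemistry
  - enrollment 3 (Leo): course_id=NULL, no match -> dropped
  - enrollment 4 (Uma): course_id=2 -> matches Chemistry
  - enrollment 5 (Tina): course_id=3 -> matches Algebra
So 1 of 5 rows is dropped.

SQL:
SELECT a.student, b.title AS course
FROM enrollments a
INNER JOIN courses b ON a.course_id = b.id

Result:
student | course   
--------+----------
Xander  | Algebra  
Julia   | Chemistry
Uma     | Chemistry
Tina    | Algebra  


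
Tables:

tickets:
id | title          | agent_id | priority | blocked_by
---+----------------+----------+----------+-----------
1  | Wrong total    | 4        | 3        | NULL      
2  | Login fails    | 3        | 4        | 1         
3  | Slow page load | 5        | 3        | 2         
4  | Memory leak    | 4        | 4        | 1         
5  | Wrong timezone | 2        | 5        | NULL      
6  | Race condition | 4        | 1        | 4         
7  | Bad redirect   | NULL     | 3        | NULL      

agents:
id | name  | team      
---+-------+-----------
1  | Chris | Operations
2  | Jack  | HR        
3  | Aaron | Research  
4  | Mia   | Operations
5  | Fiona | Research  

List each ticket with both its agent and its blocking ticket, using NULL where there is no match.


Two LEFT JOINs from the same base table tickets: one to agents via agent_id, one to tickets itself via blocked_by. Both are LEFT so every ticket is preserved.
Match against agents:
  - ticket 1 (Wrong total): agent_id=4 -> matches Mia
  - ticket 2 (Login fails): agent_id=3 -> matches Aaron
  - ticket 3 (Slow page load): agent_id=5 -> matches Fiona
  - ticket 4 (Memory leak): agent_id=4 -> matches Mia
  - ticket 5 (Wrong timezone): agent_id=2 -> matches Jack
  - ticket 6 (Race condition): agent_id=4 -> matches Mia
  - ticket 7 (Bad redirect): agent_id=NULL, no match -> kept with NULL
Match against tickets (self):
  - ticket 1 (Wrong total): blocked_by=NULL -> NULL
  - ticket 2 (Login fails): blocked_by=1 -> Wrong total
  - ticket 3 (Slow page load): blocked_by=2 -> Login fails
  - ticket 4 (Memory leak): blocked_by=1 -> Wrong total
  - ticket 5 (Wrong timezone): blocked_by=NULL -> NULL
  - ticket 6 (Race condition): blocked_by=4 -> Memory leak
  - ticket 7 (Bad redirect): blocked_by=NULL -> NULL

SQL:
SELECT a.title, b.name AS agent, c.title AS blocked_by
FROM tickets a
LEFT JOIN agents b ON a.agent_id = b.id
LEFT JOIN tickets c ON a.blocked_by = c.id

Result:
title          | agent | blocked_by 
---------------+-------+------------
Wrong total    | Mia   | NULL       
Login fails    | Aaron | Wrong total
Slow page load | Fiona | Login fails
Memory leak    | Mia   | Wrong total
Wrong timezone | Jack  | NULL       
Race condition | Mia   | Memory leak
Bad redirect   | NULL  | NULL       


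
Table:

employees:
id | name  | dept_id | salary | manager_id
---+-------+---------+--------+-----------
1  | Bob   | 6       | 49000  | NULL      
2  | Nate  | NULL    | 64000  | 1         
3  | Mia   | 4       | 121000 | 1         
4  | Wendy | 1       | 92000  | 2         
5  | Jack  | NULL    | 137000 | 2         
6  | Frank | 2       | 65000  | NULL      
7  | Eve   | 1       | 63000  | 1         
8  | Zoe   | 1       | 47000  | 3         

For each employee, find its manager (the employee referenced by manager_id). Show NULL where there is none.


This is a self-join: employees is joined to a second copy of itself, matching each row's manager_id to another row's id. Use LEFT JOIN so rows with manager_id=NULL are kept.
  - employee 1 (Bob): manager_id=NULL -> NULL
  - employee 2 (Nate): manager_id=1 -> Bob
  - employee 3 (Mia): manager_id=1 -> Bob
  - employee 4 (Wendy): manager_id=2 -> Nate
  - employee 5 (Jack): manager_id=2 -> Nate
  - employee 6 (Frank): manager_id=NULL -> NULL
  - employee 7 (Eve): manager_id=1 -> Bob
  - employee 8 (Zoe): manager_id=3 -> Mia

SQL:
SELECT a.name AS item, b.name AS manager
FROM employees a
LEFT JOIN employees b ON a.manager_id = b.id

Result:
item  | manager
------+--------
Bob   | NULL   
Nate  | Bob    
Mia   | Bob    
Wendy | Nate   
Jack  | Nate   
Frank | NULL   
Eve   | Bob    
Zoe   | Mia    


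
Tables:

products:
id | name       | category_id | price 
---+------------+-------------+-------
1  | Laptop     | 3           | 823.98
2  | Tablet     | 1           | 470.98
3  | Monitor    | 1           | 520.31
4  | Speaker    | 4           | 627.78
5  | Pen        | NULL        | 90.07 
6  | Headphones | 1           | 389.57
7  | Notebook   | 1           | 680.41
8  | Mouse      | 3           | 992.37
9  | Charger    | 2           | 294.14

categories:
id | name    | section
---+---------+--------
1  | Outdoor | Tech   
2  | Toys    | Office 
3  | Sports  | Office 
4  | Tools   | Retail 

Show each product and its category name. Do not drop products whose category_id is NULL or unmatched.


LEFT JOIN keeps every row from products (the left table); where category_id has no match in categories, the category columns become NULL. Walk through each product:
  - product 1 (Laptop): category_id=3 -> matches Sports
  - product 2 (Tablet): category_id=1 -> matches Outdoor
  - product 3 (Monitor): category_id=1 -> matches Outdoor
  - product 4 (Speaker): category_id=4 -> matches Tools
  - product 5 (Pen): category_id=NULL, no match -> kept with NULL
  - product 6 (Headphones): category_id=1 -> matches Outdoor
  - product 7 (Notebook): category_id=1 -> matches Outdoor
  - product 8 (Mouse): category_id=3 -> matches Sports
  - product 9 (Charger): category_id=2 -> matches Toys
All 9 rows appear; 1 has NULL category.

SQL:
SELECT a.name, b.name AS category
FROM products a
LEFT JOIN categories b ON a.category_id = b.id

Result:
name       | category
-----------+---------
Laptop     | Sports  
Tablet     | Outdoor 
Monitor    | Outdoor 
Speaker    | Tools   
Pen        | NULL    
Headphones | Outdoor 
Notebook   | Outdoor 
Mouse      | Sports  
Charger    | Toys    


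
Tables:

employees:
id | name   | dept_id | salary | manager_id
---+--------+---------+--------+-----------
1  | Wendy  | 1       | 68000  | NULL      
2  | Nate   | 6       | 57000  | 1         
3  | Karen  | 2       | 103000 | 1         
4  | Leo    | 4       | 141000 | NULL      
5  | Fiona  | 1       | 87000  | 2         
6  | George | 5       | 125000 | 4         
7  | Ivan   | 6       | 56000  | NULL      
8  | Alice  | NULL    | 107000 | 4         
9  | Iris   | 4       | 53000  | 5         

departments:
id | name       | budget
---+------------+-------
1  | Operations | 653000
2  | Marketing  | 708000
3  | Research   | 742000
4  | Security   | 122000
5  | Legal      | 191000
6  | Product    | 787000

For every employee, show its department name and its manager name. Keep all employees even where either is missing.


Two LEFT JOINs from the same base table employees: one to departments via dept_id, one to employees itself via manager_id. Both are LEFT so every employee is preserved.
Match against departments:
  - employee 1 (Wendy): dept_id=1 -> matches Operations
  - employee 2 (Nate): dept_id=6 -> matches Product
  - employee 3 (Karen): dept_id=2 -> matches Marketing
  - employee 4 (Leo): dept_id=4 -> matches Security
  - employee 5 (Fiona): dept_id=1 -> matches Operations
  - employee 6 (George): dept_id=5 -> matches Legal
  - employee 7 (Ivan): dept_id=6 -> matches Product
  - employee 8 (Alice): dept_id=NULL, no match -> kept with NULL
  - employee 9 (Iris): dept_id=4 -> matches Security
Match against employees (self):
  - employee 1 (Wendy): manager_id=NULL -> NULL
  - employee 2 (Nate): manager_id=1 -> Wendy
  - employee 3 (Karen): manager_id=1 -> Wendy
  - employee 4 (Leo): manager_id=NULL -> NULL
  - employee 5 (Fiona): manager_id=2 -> Nate
  - employee 6 (George): manager_id=4 -> Leo
  - employee 7 (Ivan): manager_id=NULL -> NULL
  - employee 8 (Alice): manager_id=4 -> Leo
  - employee 9 (Iris): manager_id=5 -> Fiona

SQL:
SELECT a.name, b.name AS department, c.name AS manager
FROM employees a
LEFT JOIN departments b ON a.dept_id = b.id
LEFT JOIN employees c ON a.manager_id = c.id

Result:
name   | department | manager
-------+------------+--------
Wendy  | Operations | NULL   
Nate   | Product    | Wendy  
Karen  | Marketing  | Wendy  
Leo    | Security   | NULL   
Fiona  | Operations | Nate   
George | Legal      | Leo    
Ivan   | Product    | NULL   
Alice  | NULL       | Leo    
Iris   | Security   | Fiona  


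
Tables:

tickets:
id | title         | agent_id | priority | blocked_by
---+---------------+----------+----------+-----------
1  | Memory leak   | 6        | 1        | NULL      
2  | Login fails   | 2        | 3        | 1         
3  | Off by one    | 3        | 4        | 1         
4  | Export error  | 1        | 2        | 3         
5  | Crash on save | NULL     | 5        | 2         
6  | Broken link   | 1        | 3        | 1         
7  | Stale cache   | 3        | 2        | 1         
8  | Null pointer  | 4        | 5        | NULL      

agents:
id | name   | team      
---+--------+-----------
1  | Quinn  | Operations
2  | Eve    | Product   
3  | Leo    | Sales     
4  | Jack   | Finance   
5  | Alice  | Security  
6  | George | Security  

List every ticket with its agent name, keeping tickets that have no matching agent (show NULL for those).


LEFT JOIN keeps every row from tickets (the left table); where agent_id has no match in agents, the agent columns become NULL. Walk through each ticket:
  - ticket 1 (Memory leak): agent_id=6 -> matches George
  - ticket 2 (Login fails): agent_id=2 -> matches Eve
  - ticket 3 (Off by one): agent_id=3 -> matches Leo
  - ticket 4 (Export error): agent_id=1 -> matches Quinn
  - ticket 5 (Crash on save): agent_id=NULL, no match -> kept with NULL
  - ticket 6 (Broken link): agent_id=1 -> matches Quinn
  - ticket 7 (Stale cache): agent_id=3 -> matches Leo
  - ticket 8 (Null pointer): agent_id=4 -> matches Jack
All 8 rows appear; 1 has NULL agent.

SQL:
SELECT a.title, b.name AS agent
FROM tickets a
LEFT JOIN agents b ON a.agent_id = b.id

Result:
title         | agent 
--------------+-------
Memory leak   | George
Login fails   | Eve   
Off by one    | Leo   
Export error  | Quinn 
Crash on save | NULL  
Broken link   | Quinn 
Stale cache   | Leo   
Null pointer  | Jack  


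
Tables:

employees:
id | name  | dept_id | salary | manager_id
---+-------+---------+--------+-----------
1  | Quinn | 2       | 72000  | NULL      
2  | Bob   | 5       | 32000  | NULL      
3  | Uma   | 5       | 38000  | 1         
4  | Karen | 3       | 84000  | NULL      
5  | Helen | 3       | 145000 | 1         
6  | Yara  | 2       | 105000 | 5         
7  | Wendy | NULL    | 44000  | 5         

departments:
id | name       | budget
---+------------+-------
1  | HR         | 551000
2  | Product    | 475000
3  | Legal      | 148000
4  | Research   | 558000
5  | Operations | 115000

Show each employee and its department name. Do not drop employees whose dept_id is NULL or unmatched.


LEFT JOIN keeps every row from employees (the left table); where dept_id has no match in departments, the department columns become NULL. Walk through each employee:
  - employee 1 (Quinn): dept_id=2 -> matches Product
  - employee 2 (Bob): dept_id=5 -> matches Operations
  - employee 3 (Uma): dept_id=5 -> matches Operations
  - employee 4 (Karen): dept_id=3 -> matches Legal
  - employee 5 (Helen): dept_id=3 -> matches Legal
  - employee 6 (Yara): dept_id=2 -> matches Product
  - employee 7 (Wendy): dept_id=NULL, no match -> kept with NULL
All 7 rows appear; 1 has NULL department.

SQL:
SELECT a.name, b.name AS department
FROM employees a
LEFT JOIN departments b ON a.dept_id = b.id

Result:
name  | department
------+-----------
Quinn | Product   
Bob   | Operations
Uma   | Operations
Karen | Legal     
Helen | Legal     
Yara  | Product   
Wendy | NULL      


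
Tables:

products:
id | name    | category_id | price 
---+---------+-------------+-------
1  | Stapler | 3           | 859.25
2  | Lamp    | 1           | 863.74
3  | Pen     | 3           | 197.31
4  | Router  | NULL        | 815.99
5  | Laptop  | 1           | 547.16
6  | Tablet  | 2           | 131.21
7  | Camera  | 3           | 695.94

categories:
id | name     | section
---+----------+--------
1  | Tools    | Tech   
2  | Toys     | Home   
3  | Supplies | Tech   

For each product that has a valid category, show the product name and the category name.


INNER JOIN keeps only products rows whose category_id matches an id in categories. Walk through each product:
  - product 1 (Stapler): category_id=3 -> matches Supplies
  - product 2 (Lamp): category_id=1 -> matches Tools
  - product 3 (Pen): category_id=3 -> matches Supplies
  - product 4 (Router): category_id=NULL, no match -> dropped
  - product 5 (Laptop): category_id=1 -> matches Tools
  - product 6 (Tablet): category_id=2 -> matches Toys
  - product 7 (Camera): category_id=3 -> matches Supplies
So 1 of 7 rows is dropped.

SQL:
SELECT a.name, b.name AS category
FROM products a
INNER JOIN categories b ON a.category_id = b.id

Result:
name    | category
--------+---------
Stapler | Supplies
Lamp    | Tools   
Pen     | Supplies
Laptop  | Tools   
Tablet  | Toys    
Camera  | Supplies


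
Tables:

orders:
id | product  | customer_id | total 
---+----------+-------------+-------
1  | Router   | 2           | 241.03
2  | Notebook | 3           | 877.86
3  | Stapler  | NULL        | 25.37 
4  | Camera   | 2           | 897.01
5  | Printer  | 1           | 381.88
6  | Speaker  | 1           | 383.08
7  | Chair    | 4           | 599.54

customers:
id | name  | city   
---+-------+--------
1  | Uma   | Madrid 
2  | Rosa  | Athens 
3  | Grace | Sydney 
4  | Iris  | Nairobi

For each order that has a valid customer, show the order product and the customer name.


INNER JOIN keeps only orders rows whose customer_id matches an id in customers. Walk through each order:
  - order 1 (Router): customer_id=2 -> matches Rosa
  - order 2 (Notebook): customer_id=3 -> matches Grace
  - order 3 (Stapler): customer_id=NULL, no match -> dropped
  - order 4 (Camera): customer_id=2 -> matches Rosa
  - order 5 (Printer): customer_id=1 -> matches Uma
  - order 6 (Speaker): customer_id=1 -> matches Uma
  - order 7 (Chair): customer_id=4 -> matches Iris
So 1 of 7 rows is dropped.

SQL:
SELECT a.product, b.name AS customer
FROM orders a
INNER JOIN customers b ON a.customer_id = b.id

Result:
product  | customer
---------+---------
Router   | Rosa    
Notebook | Grace   
Camera   | Rosa    
Printer  | Uma     
Speaker  | Uma     
Chair    | Iris    


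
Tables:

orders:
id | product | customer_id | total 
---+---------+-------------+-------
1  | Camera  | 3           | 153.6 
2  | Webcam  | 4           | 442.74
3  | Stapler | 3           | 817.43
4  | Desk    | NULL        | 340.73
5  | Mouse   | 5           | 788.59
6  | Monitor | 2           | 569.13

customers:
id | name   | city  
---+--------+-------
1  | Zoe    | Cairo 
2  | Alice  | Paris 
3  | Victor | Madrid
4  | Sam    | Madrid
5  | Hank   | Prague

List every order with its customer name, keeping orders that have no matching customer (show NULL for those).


LEFT JOIN keeps every row from orders (the left table); where customer_id has no match in customers, the customer columns become NULL. Walk through each order:
  - order 1 (Camera): customer_id=3 -> matches Victor
  - order 2 (Webcam): customer_id=4 -> matches Sam
  - order 3 (Stapler): customer_id=3 -> matches Victor
  - order 4 (Desk): customer_id=NULL, no match -> kept with NULL
  - order 5 (Mouse): customer_id=5 -> matches Hank
  - order 6 (Monitor): customer_id=2 -> matches Alice
All 6 rows appear; 1 has NULL customer.

SQL:
SELECT a.product, b.name AS customer
FROM orders a
LEFT JOIN customers b ON a.customer_id = b.id

Result:
product | customer
--------+---------
Camera  | Victor  
Webcam  | Sam     
Stapler | Victor  
Desk    | NULL    
Mouse   | Hank    
Monitor | Alice   


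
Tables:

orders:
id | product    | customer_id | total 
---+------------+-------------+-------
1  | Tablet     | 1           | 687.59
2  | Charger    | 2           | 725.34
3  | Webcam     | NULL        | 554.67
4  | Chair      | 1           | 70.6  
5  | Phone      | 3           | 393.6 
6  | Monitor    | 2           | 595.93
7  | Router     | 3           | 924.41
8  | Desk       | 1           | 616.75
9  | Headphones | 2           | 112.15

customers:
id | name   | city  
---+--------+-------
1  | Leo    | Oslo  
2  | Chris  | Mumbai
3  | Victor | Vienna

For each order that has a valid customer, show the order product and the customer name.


INNER JOIN keeps only orders rows whose customer_id matches an id in customers. Walk through each order:
  - order 1 (Tablet): customer_id=1 -> matches Leo
  - order 2 (Charger): customer_id=2 -> matches Chris
  - order 3 (Webcam): customer_id=NULL, no match -> dropped
  - order 4 (Chair): customer_id=1 -> matches Leo
  - order 5 (Phone): customer_id=3 -> matches Victor
  - order 6 (Monitor): customer_id=2 -> matches Chris
  - order 7 (Router): customer_id=3 -> matches Victor
  - order 8 (Desk): customer_id=1 -> matches Leo
  - order 9 (Headphones): customer_id=2 -> matches Chris
So 1 of 9 rows is dropped.

SQL:
SELECT a.product, b.name AS customer
FROM orders a
INNER JOIN customers b ON a.customer_id = b.id

Result:
product    | customer
-----------+---------
Tablet     | Leo     
Charger    | Chris   
Chair      | Leo     
Phone      | Victor  
Monitor    | Chris   
Router     | Victor  
Desk       | Leo     
Headphones | Chris   


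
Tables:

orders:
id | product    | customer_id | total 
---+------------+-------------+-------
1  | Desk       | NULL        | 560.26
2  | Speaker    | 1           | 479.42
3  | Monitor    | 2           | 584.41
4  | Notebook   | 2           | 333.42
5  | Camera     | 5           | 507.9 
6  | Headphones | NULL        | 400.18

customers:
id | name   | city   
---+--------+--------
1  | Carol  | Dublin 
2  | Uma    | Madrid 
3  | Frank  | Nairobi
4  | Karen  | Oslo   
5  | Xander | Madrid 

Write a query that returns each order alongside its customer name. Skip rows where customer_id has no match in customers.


INNER JOIN keeps only orders rows whose customer_id matches an id in customers. Walk through each order:
  - order 1 (Desk): customer_id=NULL, no match -> dropped
  - order 2 (Speaker): customer_id=1 -> matches Carol
  - order 3 (Monitor): customer_id=2 -> matches Uma
  - order 4 (Notebook): customer_id=2 -> matches Uma
  - order 5 (Camera): customer_id=5 -> matches Xander
  - order 6 (Headphones): customer_id=NULL, no match -> dropped
So 2 of 6 rows are dropped.

SQL:
SELECT a.product, b.name AS customer
FROM orders a
INNER JOIN customers b ON a.customer_id = b.id

Result:
product  | customer
---------+---------
Speaker  | Carol   
Monitor  | Uma     
Notebook | Uma     
Camera   | Xander  


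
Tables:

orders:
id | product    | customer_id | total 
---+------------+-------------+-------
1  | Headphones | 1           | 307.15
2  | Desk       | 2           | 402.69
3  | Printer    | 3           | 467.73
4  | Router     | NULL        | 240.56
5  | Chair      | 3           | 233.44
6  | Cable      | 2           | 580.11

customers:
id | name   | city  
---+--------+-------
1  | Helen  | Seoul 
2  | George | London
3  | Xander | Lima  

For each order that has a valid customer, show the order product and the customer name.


INNER JOIN keeps only orders rows whose customer_id matches an id in customers. Walk through each order:
  - order 1 (Headphones): customer_id=1 -> matches Helen
  - order 2 (Desk): customer_id=2 -> matches George
  - order 3 (Printer): customer_id=3 -> matches Xander
  - order 4 (Router): customer_id=NULL, no match -> dropped
  - order 5 (Chair): customer_id=3 -> matches Xander
  - order 6 (Cable): customer_id=2 -> matches George
So 1 of 6 rows is dropped.

SQL:
SELECT a.product, b.name AS customer
FROM orders a
INNER JOIN customers b ON a.customer_id = b.id

Result:
product    | customer
-----------+---------
Headphones | Helen   
Desk       | George  
Printer    | Xander  
Chair      | Xander  
Cable      | George  


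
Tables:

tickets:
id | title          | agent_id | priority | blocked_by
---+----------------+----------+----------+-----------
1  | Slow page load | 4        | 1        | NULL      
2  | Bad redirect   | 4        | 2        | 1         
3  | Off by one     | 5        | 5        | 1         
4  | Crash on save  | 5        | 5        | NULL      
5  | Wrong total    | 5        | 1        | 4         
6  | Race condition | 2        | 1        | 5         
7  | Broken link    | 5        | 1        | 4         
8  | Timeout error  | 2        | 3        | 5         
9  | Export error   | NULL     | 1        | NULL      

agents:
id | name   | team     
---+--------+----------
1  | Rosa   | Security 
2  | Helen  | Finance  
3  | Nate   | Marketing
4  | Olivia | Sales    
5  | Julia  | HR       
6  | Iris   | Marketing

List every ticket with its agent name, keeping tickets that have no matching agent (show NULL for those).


LEFT JOIN keeps every row from tickets (the left table); where agent_id has no match in agents, the agent columns become NULL. Walk through each ticket:
  - ticket 1 (Slow page load): agent_id=4 -> matches Olivia
  - ticket 2 (Bad redirect): agent_id=4 -> matches Olivia
  - ticket 3 (Off by one): agent_id=5 -> matches Julia
  - ticket 4 (Crash on save): agent_id=5 -> matches Julia
  - ticket 5 (Wrong total): agent_id=5 -> matches Julia
  - ticket 6 (Race condition): agent_id=2 -> matches Helen
  - ticket 7 (Broken link): agent_id=5 -> matches Julia
  - ticket 8 (Timeout error): agent_id=2 -> matches Helen
  - ticket 9 (Export error): agent_id=NULL, no match -> kept with NULL
All 9 rows appear; 1 has NULL agent.

SQL:
SELECT a.title, b.name AS agent
FROM tickets a
LEFT JOIN agents b ON a.agent_id = b.id

Result:
title          | agent 
---------------+-------
Slow page load | Olivia
Bad redirect   | Olivia
Off by one     | Julia 
Crash on save  | Julia 
Wrong total    | Julia 
Race condition | Helen 
Broken link    | Julia 
Timeout error  | Helen 
Export error   | NULL  


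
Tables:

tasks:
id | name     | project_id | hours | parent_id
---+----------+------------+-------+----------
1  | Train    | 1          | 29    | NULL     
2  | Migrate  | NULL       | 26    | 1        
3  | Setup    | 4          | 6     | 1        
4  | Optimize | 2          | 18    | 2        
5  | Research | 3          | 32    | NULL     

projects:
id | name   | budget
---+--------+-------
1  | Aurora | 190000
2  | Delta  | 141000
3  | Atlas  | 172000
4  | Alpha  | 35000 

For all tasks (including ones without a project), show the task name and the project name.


LEFT JOIN keeps every row from tasks (the left table); where project_id has no match in projects, the project columns become NULL. Walk through each task:
  - task 1 (Train): project_id=1 -> matches Aurora
  - task 2 (Migrate): project_id=NULL, no match -> kept with NULL
  - task 3 (Setup): project_id=4 -> matches Alpha
  - task 4 (Optimize): project_id=2 -> matches Delta
  - task 5 (Research): project_id=3 -> matches Atlas
All 5 rows appear; 1 has NULL project.

SQL:
SELECT a.name, b.name AS project
FROM tasks a
LEFT JOIN projects b ON a.project_id = b.id

Result:
name     | project
---------+--------
Train    | Aurora 
Migrate  | NULL   
Setup    | Alpha  
Optimize | Delta  
Research | Atlas  


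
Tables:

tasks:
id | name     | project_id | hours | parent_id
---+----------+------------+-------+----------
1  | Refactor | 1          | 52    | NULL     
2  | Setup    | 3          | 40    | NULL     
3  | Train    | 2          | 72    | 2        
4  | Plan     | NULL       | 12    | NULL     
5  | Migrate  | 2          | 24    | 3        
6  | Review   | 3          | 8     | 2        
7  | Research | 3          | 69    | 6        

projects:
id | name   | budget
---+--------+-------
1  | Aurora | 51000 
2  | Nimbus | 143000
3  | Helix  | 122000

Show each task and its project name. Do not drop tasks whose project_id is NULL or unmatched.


LEFT JOIN keeps every row from tasks (the left table); where project_id has no match in projects, the project columns become NULL. Walk through each task:
  - task 1 (Refactor): project_id=1 -> matches Aurora
  - task 2 (Setup): project_id=3 -> matches Helix
  - task 3 (Train): project_id=2 -> matches Nimbus
  - task 4 (Plan): project_id=NULL, no match -> kept with NULL
  - task 5 (Migrate): project_id=2 -> matches Nimbus
  - task 6 (Review): project_id=3 -> matches Helix
  - task 7 (Research): project_id=3 -> matches Helix
All 7 rows appear; 1 has NULL project.

SQL:
SELECT a.name, b.name AS project
FROM tasks a
LEFT JOIN projects b ON a.project_id = b.id

Result:
name     | project
---------+--------
Refactor | Aurora 
Setup    | Helix  
Train    | Nimbus 
Plan     | NULL   
Migrate  | Nimbus 
Review   | Helix  
Research | Helix  


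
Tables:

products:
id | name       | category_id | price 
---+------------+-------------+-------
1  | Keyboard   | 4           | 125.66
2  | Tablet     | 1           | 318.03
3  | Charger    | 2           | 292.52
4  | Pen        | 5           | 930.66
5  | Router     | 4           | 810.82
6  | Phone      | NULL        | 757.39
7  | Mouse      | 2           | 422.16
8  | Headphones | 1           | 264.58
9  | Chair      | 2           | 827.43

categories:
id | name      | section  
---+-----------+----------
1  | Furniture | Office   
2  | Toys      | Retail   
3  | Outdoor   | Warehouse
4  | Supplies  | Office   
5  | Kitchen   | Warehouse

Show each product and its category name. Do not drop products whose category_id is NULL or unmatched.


LEFT JOIN keeps every row from products (the left table); where category_id has no match in categories, the category columns become NULL. Walk through each product:
  - product 1 (Keyboard): category_id=4 -> matches Supplies
  - product 2 (Tablet): category_id=1 -> matches Furniture
  - product 3 (Charger): category_id=2 -> matches Toys
  - product 4 (Pen): category_id=5 -> matches Kitchen
  - product 5 (Router): category_id=4 -> matches Supplies
  - product 6 (Phone): category_id=NULL, no match -> kept with NULL
  - product 7 (Mouse): category_id=2 -> matches Toys
  - product 8 (Headphones): category_id=1 -> matches Furniture
  - product 9 (Chair): category_id=2 -> matches Toys
All 9 rows appear; 1 has NULL category.

SQL:
SELECT a.name, b.name AS category
FROM products a
LEFT JOIN categories b ON a.category_id = b.id

Result:
name       | category 
-----------+----------
Keyboard   | Supplies 
Tablet     | Furniture
Charger    | Toys     
Pen        | Kitchen  
Router     | Supplies 
Phone      | NULL     
Mouse      | Toys     
Headphones | Furniture
Chair      | Toys     


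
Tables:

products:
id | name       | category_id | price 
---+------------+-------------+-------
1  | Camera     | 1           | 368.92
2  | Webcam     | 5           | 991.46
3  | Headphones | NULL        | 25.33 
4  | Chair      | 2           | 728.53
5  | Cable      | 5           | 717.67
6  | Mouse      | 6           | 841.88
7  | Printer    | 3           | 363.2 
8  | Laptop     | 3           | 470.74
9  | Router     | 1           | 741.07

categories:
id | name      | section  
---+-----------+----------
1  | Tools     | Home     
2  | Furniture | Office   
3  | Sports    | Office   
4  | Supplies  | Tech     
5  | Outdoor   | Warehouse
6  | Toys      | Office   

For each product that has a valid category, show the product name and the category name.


INNER JOIN keeps only products rows whose category_id matches an id in categories. Walk through each product:
  - product 1 (Camera): category_id=1 -> matches Tools
  - product 2 (Webcam): category_id=5 -> matches Outdoor
  - product 3 (Headphones): category_id=NULL, no match -> dropped
  - product 4 (Chair): category_id=2 -> matches Furniture
  - product 5 (Cable): category_id=5 -> matches Outdoor
  - product 6 (Mouse): category_id=6 -> matches Toys
  - product 7 (Printer): category_id=3 -> matches Sports
  - product 8 (Laptop): category_id=3 -> matches Sports
  - product 9 (Router): category_id=1 -> matches Tools
So 1 of 9 rows is dropped.

SQL:
SELECT a.name, b.name AS category
FROM products a
INNER JOIN categories b ON a.category_id = b.id

Result:
name    | category 
--------+----------
Camera  | Tools    
Webcam  | Outdoor  
Chair   | Furniture
Cable   | Outdoor  
Mouse   | Toys     
Printer | Sports   
Laptop  | Sports   
Router  | Tools    


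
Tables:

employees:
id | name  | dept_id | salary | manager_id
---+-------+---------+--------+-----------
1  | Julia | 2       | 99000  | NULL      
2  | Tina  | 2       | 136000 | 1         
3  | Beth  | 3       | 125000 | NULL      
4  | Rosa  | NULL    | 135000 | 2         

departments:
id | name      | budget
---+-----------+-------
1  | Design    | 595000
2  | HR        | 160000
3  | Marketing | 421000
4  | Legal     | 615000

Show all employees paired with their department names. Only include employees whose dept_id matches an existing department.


INNER JOIN keeps only employees rows whose dept_id matches an id in departments. Walk through each employee:
  - employee 1 (Julia): dept_id=2 -> matches HR
  - employee 2 (Tina): dept_id=2 -> matches HR
  - employee 3 (Beth): dept_id=3 -> matches Marketing
  - employee 4 (Rosa): dept_id=NULL, no match -> dropped
So 1 of 4 rows is dropped.

SQL:
SELECT a.name, b.name AS department
FROM employees a
INNER JOIN departments b ON a.dept_id = b.id

Result:
name  | department
------+-----------
Julia | HR        
Tina  | HR        
Beth  | Marketing 


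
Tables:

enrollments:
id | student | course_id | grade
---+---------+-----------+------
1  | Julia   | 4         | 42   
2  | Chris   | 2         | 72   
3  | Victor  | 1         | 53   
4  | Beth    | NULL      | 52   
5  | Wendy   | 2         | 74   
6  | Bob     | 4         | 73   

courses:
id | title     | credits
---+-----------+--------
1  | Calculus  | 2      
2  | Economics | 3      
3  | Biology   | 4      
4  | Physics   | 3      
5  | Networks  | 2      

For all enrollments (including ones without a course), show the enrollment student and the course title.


LEFT JOIN keeps every row from enrollments (the left table); where course_id has no match in courses, the course columns become NULL. Walk through each enrollment:
  - enrollment 1 (Julia): course_id=4 -> matches Physics
  - enrollment 2 (Chris): course_id=2 -> matches Economics
  - enrollment 3 (Victor): course_id=1 -> matches Calculus
  - enrollment 4 (Beth): course_id=NULL, no match -> kept with NULL
  - enrollment 5 (Wendy): course_id=2 -> matches Economics
  - enrollment 6 (Bob): course_id=4 -> matches Physics
All 6 rows appear; 1 has NULL course.

SQL:
SELECT a.student, b.title AS course
FROM enrollments a
LEFT JOIN courses b ON a.course_id = b.id

Result:
student | course   
--------+----------
Julia   | Physics  
Chris   | Economics
Victor  | Calculus 
Beth    | NULL     
Wendy   | Economics
Bob     | Physics  


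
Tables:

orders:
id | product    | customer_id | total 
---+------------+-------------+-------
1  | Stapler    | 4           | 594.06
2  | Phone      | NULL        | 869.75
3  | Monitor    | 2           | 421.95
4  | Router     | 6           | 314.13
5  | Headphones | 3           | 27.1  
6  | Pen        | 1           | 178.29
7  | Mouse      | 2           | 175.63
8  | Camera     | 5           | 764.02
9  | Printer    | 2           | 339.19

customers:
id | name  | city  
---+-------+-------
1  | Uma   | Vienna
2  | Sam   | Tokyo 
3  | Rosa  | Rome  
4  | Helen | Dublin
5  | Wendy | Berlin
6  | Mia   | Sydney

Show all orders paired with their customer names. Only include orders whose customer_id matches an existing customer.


INNER JOIN keeps only orders rows whose customer_id matches an id in customers. Walk through each order:
  - order 1 (Stapler): customer_id=4 -> matches Helen
  - order 2 (Phone): customer_id=NULL, no match -> dropped
  - order 3 (Monitor): customer_id=2 -> matches Sam
  - order 4 (Router): customer_id=6 -> matches Mia
  - order 5 (Headphones): customer_id=3 -> matches Rosa
  - order 6 (Pen): customer_id=1 -> matches Uma
  - order 7 (Mouse): customer_id=2 -> matches Sam
  - order 8 (Camera): customer_id=5 -> matches Wendy
  - order 9 (Printer): customer_id=2 -> matches Sam
So 1 of 9 rows is dropped.

SQL:
SELECT a.product, b.name AS customer
FROM orders a
INNER JOIN customers b ON a.customer_id = b.id

Result:
product    | customer
-----------+---------
Stapler    | Helen   
Monitor    | Sam     
Router     | Mia     
Headphones | Rosa    
Pen        | Uma     
Mouse      | Sam     
Camera     | Wendy   
Printer    | Sam     


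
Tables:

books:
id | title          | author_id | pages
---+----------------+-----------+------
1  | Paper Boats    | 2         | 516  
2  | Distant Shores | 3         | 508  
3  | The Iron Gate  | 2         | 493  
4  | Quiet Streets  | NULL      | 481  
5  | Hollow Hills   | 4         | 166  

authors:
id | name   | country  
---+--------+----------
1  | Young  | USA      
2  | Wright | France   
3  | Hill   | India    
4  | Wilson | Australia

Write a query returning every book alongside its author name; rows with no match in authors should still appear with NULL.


LEFT JOIN keeps every row from books (the left table); where author_id has no match in authors, the author columns become NULL. Walk through each book:
  - book 1 (Paper Boats): author_id=2 -> matches Wright
  - book 2 (Distant Shores): author_id=3 -> matches Hill
  - book 3 (The Iron Gate): author_id=2 -> matches Wright
  - book 4 (Quiet Streets): author_id=NULL, no match -> kept with NULL
  - book 5 (Hollow Hills): author_id=4 -> matches Wilson
All 5 rows appear; 1 has NULL author.

SQL:
SELECT a.title, b.name AS author
FROM books a
LEFT JOIN authors b ON a.author_id = b.id

Result:
title          | author
---------------+-------
Paper Boats    | Wright
Distant Shores | Hill  
The Iron Gate  | Wright
Quiet Streets  | NULL  
Hollow Hills   | Wilson


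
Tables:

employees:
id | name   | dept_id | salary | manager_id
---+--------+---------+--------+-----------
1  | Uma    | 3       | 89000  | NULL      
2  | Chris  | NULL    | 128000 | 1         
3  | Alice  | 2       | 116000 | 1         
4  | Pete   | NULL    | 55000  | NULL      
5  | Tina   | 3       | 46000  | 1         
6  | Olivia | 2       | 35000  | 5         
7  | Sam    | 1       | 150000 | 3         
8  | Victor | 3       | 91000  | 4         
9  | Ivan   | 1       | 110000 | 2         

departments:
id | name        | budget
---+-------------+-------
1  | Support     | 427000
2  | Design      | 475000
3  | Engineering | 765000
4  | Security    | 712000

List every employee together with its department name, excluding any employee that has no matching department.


INNER JOIN keeps only employees rows whose dept_id matches an id in departments. Walk through each employee:
  - employee 1 (Uma): dept_id=3 -> matches Engineering
  - employee 2 (Chris): dept_id=NULL, no match -> dropped
  - employee 3 (Alice): dept_id=2 -> matches Design
  - employee 4 (Pete): dept_id=NULL, no match -> dropped
  - employee 5 (Tina): dept_id=3 -> matches Engineering
  - employee 6 (Olivia): dept_id=2 -> matches Design
  - employee 7 (Sam): dept_id=1 -> matches Support
  - employee 8 (Victor): dept_id=3 -> matches Engineering
  - employee 9 (Ivan): dept_id=1 -> matches Support
So 2 of 9 rows are dropped.

SQL:
SELECT a.name, b.name AS department
FROM employees a
INNER JOIN departments b ON a.dept_id = b.id

Result:
name   | department 
-------+------------
Uma    | Engineering
Alice  | Design     
Tina   | Engineering
Olivia | Design     
Sam    | Support    
Victor | Engineering
Ivan   | Support    
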